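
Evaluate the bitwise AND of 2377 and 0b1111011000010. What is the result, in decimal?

2112

2377 = 0100101001001
b = 1111011000010
AND → 0100001000000 = 2112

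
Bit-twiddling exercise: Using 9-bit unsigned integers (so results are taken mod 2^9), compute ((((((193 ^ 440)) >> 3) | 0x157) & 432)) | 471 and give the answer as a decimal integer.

503

193 = 011000001
440 = 110111000
→ ^ → 101111001 = 377
→ >> 3 → 000101111 = 47
0x157 = 101010111
→ | → 101111111 = 383
432 = 110110000
→ & → 100110000 = 304
471 = 111010111
→ | → 111110111 = 503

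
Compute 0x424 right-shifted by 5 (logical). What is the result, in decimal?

0x424 = 10000100100
shift right by 5 → 00000100001 = 33
(equivalently, floor(1060 / 32))

33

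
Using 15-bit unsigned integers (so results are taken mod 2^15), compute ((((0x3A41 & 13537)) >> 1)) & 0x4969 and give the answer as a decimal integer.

0x3A41 = 011101001000001
13537 = 011010011100001
→ & → 011000001000001 = 12353
→ >> 1 → 001100000100000 = 6176
0x4969 = 100100101101001
→ & → 000100000100000 = 2080

2080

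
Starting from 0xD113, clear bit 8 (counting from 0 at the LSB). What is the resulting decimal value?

53267

x = 1101000100010011
bit 8 is currently 1; clear it via x & ~(1 << 8) = x & ~256
→ 1101000000010011 = 53267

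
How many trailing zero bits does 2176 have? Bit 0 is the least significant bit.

7

2176 = 100010000000
Trailing zeros: 7, so the lowest set bit is bit 7 (value 128).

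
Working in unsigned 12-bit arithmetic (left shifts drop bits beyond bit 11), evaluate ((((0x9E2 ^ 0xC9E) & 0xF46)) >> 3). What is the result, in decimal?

0x9E2 = 100111100010
0xC9E = 110010011110
→ ^ → 010101111100 = 1404
0xF46 = 111101000110
→ & → 010101000100 = 1348
→ >> 3 → 000010101000 = 168

168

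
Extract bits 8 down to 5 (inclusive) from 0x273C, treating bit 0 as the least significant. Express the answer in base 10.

v = 10011100111100
Shift right by 5: 100111001
Mask low 4 bits: 1001 = 9

9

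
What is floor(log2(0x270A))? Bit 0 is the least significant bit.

0x270A = 10011100001010
The topmost 1 is at position 13 (since 2^13 = 8192 ≤ 9994 < 16384).

13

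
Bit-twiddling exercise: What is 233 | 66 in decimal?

233 = 11101001
66 = 01000010
 OR → 11101011 = 235

235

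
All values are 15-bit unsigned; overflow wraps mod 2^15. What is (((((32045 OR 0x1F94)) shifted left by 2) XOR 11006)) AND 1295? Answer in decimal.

32045 = 111110100101101
0x1F94 = 001111110010100
→ OR → 111111110111101 = 32701
→ shifted left by 2 (mod 2^15) → 111111011110100 = 32500
11006 = 010101011111110
→ XOR → 101010000001010 = 21514
1295 = 000010100001111
→ AND → 000010000001010 = 1034

1034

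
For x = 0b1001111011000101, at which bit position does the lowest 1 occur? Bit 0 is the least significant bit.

0

0b1001111011000101 = 1001111011000101
Trailing zeros: 0, so the lowest set bit is bit 0 (value 1).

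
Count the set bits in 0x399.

0x399 = 1110011001
Count the 1s: 1 + 1 + 1 + 1 + 1 + 1 = 6

6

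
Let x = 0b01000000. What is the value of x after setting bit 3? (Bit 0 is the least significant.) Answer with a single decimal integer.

72

x = 01000000
bit 3 is currently 0; set it via x | (1 << 3) = x | 8
→ 01001000 = 72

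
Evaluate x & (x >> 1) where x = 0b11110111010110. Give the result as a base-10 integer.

x = 11110111010110 = 15830
x>>1 = 01111011101011
AND  = 01110011000010 = 7362
(x & (x >> 1) has a 1 wherever x has two consecutive 1 bits.)

7362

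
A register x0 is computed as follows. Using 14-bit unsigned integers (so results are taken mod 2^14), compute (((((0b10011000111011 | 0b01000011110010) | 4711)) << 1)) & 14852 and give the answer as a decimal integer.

0b10011000111011 = 10011000111011
0b01000011110010 = 01000011110010
→ | → 11011011111011 = 14075
4711 = 01001001100111
→ | → 11011011111111 = 14079
→ << 1 (mod 2^14) → 10110111111110 = 11774
14852 = 11101000000100
→ & → 10100000000100 = 10244

10244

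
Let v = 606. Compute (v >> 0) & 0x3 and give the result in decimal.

2

v = 01001011110
Shift right by 0: 01001011110
Mask low 2 bits: 10 = 2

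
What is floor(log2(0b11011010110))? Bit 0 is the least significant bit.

10

0b11011010110 = 11011010110
The topmost 1 is at position 10 (since 2^10 = 1024 ≤ 1750 < 2048).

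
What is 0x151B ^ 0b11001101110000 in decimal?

0x151B = 01010100011011
b = 11001101110000
XOR → 10011001101011 = 9835

9835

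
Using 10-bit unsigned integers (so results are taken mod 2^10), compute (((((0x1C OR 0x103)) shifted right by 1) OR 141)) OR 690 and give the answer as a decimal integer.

0x1C = 0000011100
0x103 = 0100000011
→ OR → 0100011111 = 287
→ shifted right by 1 → 0010001111 = 143
141 = 0010001101
→ OR → 0010001111 = 143
690 = 1010110010
→ OR → 1010111111 = 703

703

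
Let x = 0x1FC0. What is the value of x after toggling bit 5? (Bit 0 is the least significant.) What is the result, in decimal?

x = 01111111000000
bit 5 is currently 0; toggle it via x ^ (1 << 5) = x ^ 32
→ 01111111100000 = 8160

8160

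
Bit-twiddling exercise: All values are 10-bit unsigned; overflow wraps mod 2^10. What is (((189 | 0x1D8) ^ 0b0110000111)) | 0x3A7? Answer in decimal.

189 = 0010111101
0x1D8 = 0111011000
→ | → 0111111101 = 509
0b0110000111 = 0110000111
→ ^ → 0001111010 = 122
0x3A7 = 1110100111
→ | → 1111111111 = 1023

1023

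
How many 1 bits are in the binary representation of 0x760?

0x760 = 11101100000
Count the 1s: 1 + 1 + 1 + 1 + 1 = 5

5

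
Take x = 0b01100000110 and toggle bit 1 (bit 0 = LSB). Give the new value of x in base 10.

772

x = 01100000110
bit 1 is currently 1; toggle it via x ^ (1 << 1) = x ^ 2
→ 01100000100 = 772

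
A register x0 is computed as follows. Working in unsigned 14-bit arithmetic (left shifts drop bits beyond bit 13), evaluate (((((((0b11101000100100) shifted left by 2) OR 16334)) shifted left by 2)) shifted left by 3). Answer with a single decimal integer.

15296

0b11101000100100 = 11101000100100
→ shifted left by 2 (mod 2^14) → 10100010010000 = 10384
16334 = 11111111001110
→ OR → 11111111011110 = 16350
→ shifted left by 2 (mod 2^14) → 11111101111000 = 16248
→ shifted left by 3 (mod 2^14) → 11101111000000 = 15296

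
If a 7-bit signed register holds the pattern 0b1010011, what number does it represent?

pattern = 1010011 (MSB is 1 ⇒ negative)
Invert: 0101100, add 1 → 0101101 = 45, so the value is -45.
(Equivalently: 83 - 2^7 = 83 - 128 = -45.)

-45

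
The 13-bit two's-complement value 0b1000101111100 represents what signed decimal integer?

-3716

pattern = 1000101111100 (MSB is 1 ⇒ negative)
Invert: 0111010000011, add 1 → 0111010000100 = 3716, so the value is -3716.
(Equivalently: 4476 - 2^13 = 4476 - 8192 = -3716.)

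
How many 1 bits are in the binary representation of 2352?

4

2352 = 100100110000
Count the 1s: 1 + 1 + 1 + 1 = 4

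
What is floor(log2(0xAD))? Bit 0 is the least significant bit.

0xAD = 10101101
The topmost 1 is at position 7 (since 2^7 = 128 ≤ 173 < 256).

7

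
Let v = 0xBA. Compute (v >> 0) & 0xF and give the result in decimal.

v = 010111010
Shift right by 0: 010111010
Mask low 4 bits: 1010 = 10

10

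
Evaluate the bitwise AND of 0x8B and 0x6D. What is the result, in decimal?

0x8B = 10001011
0x6D = 01101101
AND → 00001001 = 9

9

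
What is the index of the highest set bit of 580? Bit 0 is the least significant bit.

9

580 = 1001000100
The topmost 1 is at position 9 (since 2^9 = 512 ≤ 580 < 1024).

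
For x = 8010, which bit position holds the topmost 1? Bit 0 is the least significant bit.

12

8010 = 1111101001010
The topmost 1 is at position 12 (since 2^12 = 4096 ≤ 8010 < 8192).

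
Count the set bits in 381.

381 = 101111101
Count the 1s: 1 + 1 + 1 + 1 + 1 + 1 + 1 = 7

7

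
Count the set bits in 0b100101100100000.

5

n = 100101100100000
Count the 1s: 1 + 1 + 1 + 1 + 1 = 5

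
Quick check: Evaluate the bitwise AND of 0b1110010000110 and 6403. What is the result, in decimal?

a = 1110010000110
6403 = 1100100000011
AND → 1100000000010 = 6146

6146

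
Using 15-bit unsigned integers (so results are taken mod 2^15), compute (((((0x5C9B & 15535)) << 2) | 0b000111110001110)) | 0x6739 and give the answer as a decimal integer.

32703

0x5C9B = 101110010011011
15535 = 011110010101111
→ & → 001110010001011 = 7307
→ << 2 (mod 2^15) → 111001000101100 = 29228
0b000111110001110 = 000111110001110
→ | → 111111110101110 = 32686
0x6739 = 110011100111001
→ | → 111111110111111 = 32703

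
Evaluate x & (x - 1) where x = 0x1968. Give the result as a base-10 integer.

x = 1100101101000 = 6504
x - 1 = 1100101100111
AND   = 1100101100000 = 6496
(x & (x - 1) clears the lowest set bit of x.)

6496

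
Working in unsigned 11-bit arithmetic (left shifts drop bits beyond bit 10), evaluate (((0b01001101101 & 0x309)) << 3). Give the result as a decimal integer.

72

0b01001101101 = 01001101101
0x309 = 01100001001
→ & → 01000001001 = 521
→ << 3 (mod 2^11) → 00001001000 = 72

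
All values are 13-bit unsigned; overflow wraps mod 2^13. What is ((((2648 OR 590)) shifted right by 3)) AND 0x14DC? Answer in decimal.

2648 = 0101001011000
590 = 0001001001110
→ OR → 0101001011110 = 2654
→ shifted right by 3 → 0000101001011 = 331
0x14DC = 1010011011100
→ AND → 0000001001000 = 72

72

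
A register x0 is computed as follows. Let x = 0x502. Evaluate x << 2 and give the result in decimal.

5128

0x502 = 0010100000010
shift left by 2 → 1010000001000 = 5128
(equivalently, 1282 × 2^2 = 1282 × 4)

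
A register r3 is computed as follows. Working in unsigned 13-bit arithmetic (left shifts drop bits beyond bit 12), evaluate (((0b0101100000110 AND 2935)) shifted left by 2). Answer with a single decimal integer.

0b0101100000110 = 0101100000110
2935 = 0101101110111
→ AND → 0101100000110 = 2822
→ shifted left by 2 (mod 2^13) → 0110000011000 = 3096

3096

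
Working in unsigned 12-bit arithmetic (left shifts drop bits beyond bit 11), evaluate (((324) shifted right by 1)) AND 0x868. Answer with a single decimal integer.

32

324 = 000101000100
→ shifted right by 1 → 000010100010 = 162
0x868 = 100001101000
→ AND → 000000100000 = 32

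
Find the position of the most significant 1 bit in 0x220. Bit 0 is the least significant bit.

9

0x220 = 1000100000
The topmost 1 is at position 9 (since 2^9 = 512 ≤ 544 < 1024).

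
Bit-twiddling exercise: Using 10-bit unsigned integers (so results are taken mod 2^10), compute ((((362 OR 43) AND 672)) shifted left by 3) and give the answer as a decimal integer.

256

362 = 0101101010
43 = 0000101011
→ OR → 0101101011 = 363
672 = 1010100000
→ AND → 0000100000 = 32
→ shifted left by 3 (mod 2^10) → 0100000000 = 256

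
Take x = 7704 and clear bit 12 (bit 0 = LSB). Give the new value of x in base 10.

3608

x = 1111000011000
bit 12 is currently 1; clear it via x & ~(1 << 12) = x & ~4096
→ 0111000011000 = 3608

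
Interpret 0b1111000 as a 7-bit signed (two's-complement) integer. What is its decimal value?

-8

pattern = 1111000 (MSB is 1 ⇒ negative)
Invert: 0000111, add 1 → 0001000 = 8, so the value is -8.
(Equivalently: 120 - 2^7 = 120 - 128 = -8.)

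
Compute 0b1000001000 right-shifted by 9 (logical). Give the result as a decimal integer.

x = 1000001000
shift right by 9 → 0000000001 = 1
(equivalently, floor(520 / 512))

1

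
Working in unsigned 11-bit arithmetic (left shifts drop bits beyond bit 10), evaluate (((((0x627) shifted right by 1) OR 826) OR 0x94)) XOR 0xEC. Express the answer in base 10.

0x627 = 11000100111
→ shifted right by 1 → 01100010011 = 787
826 = 01100111010
→ OR → 01100111011 = 827
0x94 = 00010010100
→ OR → 01110111111 = 959
0xEC = 00011101100
→ XOR → 01101010011 = 851

851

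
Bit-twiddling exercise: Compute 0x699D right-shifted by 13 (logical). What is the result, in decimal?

3

0x699D = 110100110011101
shift right by 13 → 000000000000011 = 3
(equivalently, floor(27037 / 8192))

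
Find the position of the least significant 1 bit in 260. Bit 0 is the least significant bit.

2

260 = 100000100
Trailing zeros: 2, so the lowest set bit is bit 2 (value 4).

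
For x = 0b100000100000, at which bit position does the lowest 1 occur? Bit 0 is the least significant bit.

0b100000100000 = 100000100000
Trailing zeros: 5, so the lowest set bit is bit 5 (value 32).

5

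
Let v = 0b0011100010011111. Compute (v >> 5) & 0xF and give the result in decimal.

v = 0011100010011111
Shift right by 5: 00111000100
Mask low 4 bits: 0100 = 4

4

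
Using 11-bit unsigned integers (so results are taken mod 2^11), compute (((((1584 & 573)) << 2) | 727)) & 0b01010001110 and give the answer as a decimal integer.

646

1584 = 11000110000
573 = 01000111101
→ & → 01000110000 = 560
→ << 2 (mod 2^11) → 00011000000 = 192
727 = 01011010111
→ | → 01011010111 = 727
0b01010001110 = 01010001110
→ & → 01010000110 = 646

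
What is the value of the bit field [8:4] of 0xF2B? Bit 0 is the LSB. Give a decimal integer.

v = 00111100101011
Shift right by 4: 0011110010
Mask low 5 bits: 10010 = 18

18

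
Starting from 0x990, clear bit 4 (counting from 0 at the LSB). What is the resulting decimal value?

2432

x = 100110010000
bit 4 is currently 1; clear it via x & ~(1 << 4) = x & ~16
→ 100110000000 = 2432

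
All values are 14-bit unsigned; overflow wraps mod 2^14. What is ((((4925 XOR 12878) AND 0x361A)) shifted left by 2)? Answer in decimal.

72

4925 = 01001100111101
12878 = 11001001001110
→ XOR → 10000101110011 = 8563
0x361A = 11011000011010
→ AND → 10000000010010 = 8210
→ shifted left by 2 (mod 2^14) → 00000001001000 = 72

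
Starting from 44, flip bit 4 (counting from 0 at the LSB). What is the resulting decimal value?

x = 00101100
bit 4 is currently 0; toggle it via x ^ (1 << 4) = x ^ 16
→ 00111100 = 60

60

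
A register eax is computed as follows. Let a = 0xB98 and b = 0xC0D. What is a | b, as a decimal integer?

0xB98 = 101110011000
0xC0D = 110000001101
 OR → 111110011101 = 3997

3997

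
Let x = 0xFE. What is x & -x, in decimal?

x = 11111110 = 254
-x (two's complement) = …00000010
AND   = 00000010 = 2
(x & -x isolates the lowest set bit of x.)

2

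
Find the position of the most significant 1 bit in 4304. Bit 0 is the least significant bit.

4304 = 1000011010000
The topmost 1 is at position 12 (since 2^12 = 4096 ≤ 4304 < 8192).

12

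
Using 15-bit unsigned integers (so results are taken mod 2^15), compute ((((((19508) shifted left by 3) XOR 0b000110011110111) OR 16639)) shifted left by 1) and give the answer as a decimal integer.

19508 = 100110000110100
→ shifted left by 3 (mod 2^15) → 110000110100000 = 24992
0b000110011110111 = 000110011110111
→ XOR → 110110101010111 = 27991
16639 = 100000011111111
→ OR → 110110111111111 = 28159
→ shifted left by 1 (mod 2^15) → 101101111111110 = 23550

23550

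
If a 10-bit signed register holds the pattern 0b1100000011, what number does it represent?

pattern = 1100000011 (MSB is 1 ⇒ negative)
Invert: 0011111100, add 1 → 0011111101 = 253, so the value is -253.
(Equivalently: 771 - 2^10 = 771 - 1024 = -253.)

-253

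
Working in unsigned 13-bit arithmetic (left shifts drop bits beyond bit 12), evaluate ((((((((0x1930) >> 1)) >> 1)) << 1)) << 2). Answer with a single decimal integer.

4704

0x1930 = 1100100110000
→ >> 1 → 0110010011000 = 3224
→ >> 1 → 0011001001100 = 1612
→ << 1 (mod 2^13) → 0110010011000 = 3224
→ << 2 (mod 2^13) → 1001001100000 = 4704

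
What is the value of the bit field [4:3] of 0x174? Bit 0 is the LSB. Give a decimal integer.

2

v = 00101110100
Shift right by 3: 00101110
Mask low 2 bits: 10 = 2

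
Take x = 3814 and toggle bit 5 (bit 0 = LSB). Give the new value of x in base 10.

x = 111011100110
bit 5 is currently 1; toggle it via x ^ (1 << 5) = x ^ 32
→ 111011000110 = 3782

3782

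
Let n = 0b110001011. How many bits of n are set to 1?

5

n = 110001011
Count the 1s: 1 + 1 + 1 + 1 + 1 = 5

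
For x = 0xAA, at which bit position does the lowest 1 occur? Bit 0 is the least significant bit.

0xAA = 10101010
Trailing zeros: 1, so the lowest set bit is bit 1 (value 2).

1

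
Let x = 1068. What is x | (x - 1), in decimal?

x = 10000101100 = 1068
x - 1 = 10000101011
OR    = 10000101111 = 1071
(x | (x - 1) sets all bits below the lowest set bit.)

1071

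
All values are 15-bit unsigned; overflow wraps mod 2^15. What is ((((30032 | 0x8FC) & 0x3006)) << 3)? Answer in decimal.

30032 = 111010101010000
0x8FC = 000100011111100
→ | → 111110111111100 = 32252
0x3006 = 011000000000110
→ & → 011000000000100 = 12292
→ << 3 (mod 2^15) → 000000000100000 = 32

32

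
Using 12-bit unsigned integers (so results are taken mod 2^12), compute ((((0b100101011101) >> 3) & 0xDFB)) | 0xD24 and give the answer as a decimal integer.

3375

0b100101011101 = 100101011101
→ >> 3 → 000100101011 = 299
0xDFB = 110111111011
→ & → 000100101011 = 299
0xD24 = 110100100100
→ | → 110100101111 = 3375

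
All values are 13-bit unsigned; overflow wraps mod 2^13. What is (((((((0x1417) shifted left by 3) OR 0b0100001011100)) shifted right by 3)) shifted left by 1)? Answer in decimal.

574

0x1417 = 1010000010111
→ shifted left by 3 (mod 2^13) → 0000010111000 = 184
0b0100001011100 = 0100001011100
→ OR → 0100011111100 = 2300
→ shifted right by 3 → 0000100011111 = 287
→ shifted left by 1 (mod 2^13) → 0001000111110 = 574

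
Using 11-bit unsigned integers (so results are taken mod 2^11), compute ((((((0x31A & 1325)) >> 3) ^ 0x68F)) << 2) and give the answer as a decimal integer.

0x31A = 01100011010
1325 = 10100101101
→ & → 00100001000 = 264
→ >> 3 → 00000100001 = 33
0x68F = 11010001111
→ ^ → 11010101110 = 1710
→ << 2 (mod 2^11) → 01010111000 = 696

696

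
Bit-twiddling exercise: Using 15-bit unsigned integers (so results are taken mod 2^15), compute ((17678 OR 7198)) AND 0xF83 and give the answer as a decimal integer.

17678 = 100010100001110
7198 = 001110000011110
→ OR → 101110100011110 = 23838
0xF83 = 000111110000011
→ AND → 000110100000010 = 3330

3330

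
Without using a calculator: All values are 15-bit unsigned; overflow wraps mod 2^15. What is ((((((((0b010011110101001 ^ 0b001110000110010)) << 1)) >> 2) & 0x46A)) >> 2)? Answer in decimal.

0b010011110101001 = 010011110101001
0b001110000110010 = 001110000110010
→ ^ → 011101110011011 = 15259
→ << 1 (mod 2^15) → 111011100110110 = 30518
→ >> 2 → 001110111001101 = 7629
0x46A = 000010001101010
→ & → 000010001001000 = 1096
→ >> 2 → 000000100010010 = 274

274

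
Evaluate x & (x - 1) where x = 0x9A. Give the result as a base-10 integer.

152

x = 10011010 = 154
x - 1 = 10011001
AND   = 10011000 = 152
(x & (x - 1) clears the lowest set bit of x.)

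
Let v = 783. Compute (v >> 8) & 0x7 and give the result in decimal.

v = 01100001111
Shift right by 8: 011
Mask low 3 bits: 011 = 3

3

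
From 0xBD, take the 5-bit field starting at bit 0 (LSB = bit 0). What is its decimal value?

29

v = 10111101
Shift right by 0: 10111101
Mask low 5 bits: 11101 = 29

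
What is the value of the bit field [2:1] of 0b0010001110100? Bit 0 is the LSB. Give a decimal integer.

2

v = 0010001110100
Shift right by 1: 001000111010
Mask low 2 bits: 10 = 2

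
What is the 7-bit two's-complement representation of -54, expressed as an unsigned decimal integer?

74

54 in 7 bits: 0110110
Invert: 1001001
Add 1:  1001010 = 74
(Check: 2^7 - 54 = 128 - 54 = 74.)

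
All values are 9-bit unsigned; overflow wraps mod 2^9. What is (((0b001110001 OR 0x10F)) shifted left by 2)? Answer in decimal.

0b001110001 = 001110001
0x10F = 100001111
→ OR → 101111111 = 383
→ shifted left by 2 (mod 2^9) → 111111100 = 508

508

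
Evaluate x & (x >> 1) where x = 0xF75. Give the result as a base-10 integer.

1840

x = 111101110101 = 3957
x>>1 = 011110111010
AND  = 011100110000 = 1840
(x & (x >> 1) has a 1 wherever x has two consecutive 1 bits.)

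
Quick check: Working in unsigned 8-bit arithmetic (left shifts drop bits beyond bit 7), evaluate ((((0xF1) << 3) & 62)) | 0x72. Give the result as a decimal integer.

122

0xF1 = 11110001
→ << 3 (mod 2^8) → 10001000 = 136
62 = 00111110
→ & → 00001000 = 8
0x72 = 01110010
→ | → 01111010 = 122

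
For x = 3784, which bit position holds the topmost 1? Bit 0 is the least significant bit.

3784 = 111011001000
The topmost 1 is at position 11 (since 2^11 = 2048 ≤ 3784 < 4096).

11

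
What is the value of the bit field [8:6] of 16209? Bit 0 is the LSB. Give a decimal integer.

v = 011111101010001
Shift right by 6: 011111101
Mask low 3 bits: 101 = 5

5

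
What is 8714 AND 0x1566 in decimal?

2

8714 = 10001000001010
0x1566 = 01010101100110
AND → 00000000000010 = 2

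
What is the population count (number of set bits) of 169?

4

169 = 10101001
Count the 1s: 1 + 1 + 1 + 1 = 4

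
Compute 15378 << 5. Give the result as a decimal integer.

15378 = 0000011110000010010
shift left by 5 → 1111000001001000000 = 492096
(equivalently, 15378 × 2^5 = 15378 × 32)

492096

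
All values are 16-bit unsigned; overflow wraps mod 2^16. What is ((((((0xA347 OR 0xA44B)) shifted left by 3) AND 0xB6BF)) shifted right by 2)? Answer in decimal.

0xA347 = 1010001101000111
0xA44B = 1010010001001011
→ OR → 1010011101001111 = 42831
→ shifted left by 3 (mod 2^16) → 0011101001111000 = 14968
0xB6BF = 1011011010111111
→ AND → 0011001000111000 = 12856
→ shifted right by 2 → 0000110010001110 = 3214

3214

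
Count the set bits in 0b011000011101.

6

n = 11000011101
Count the 1s: 1 + 1 + 1 + 1 + 1 + 1 = 6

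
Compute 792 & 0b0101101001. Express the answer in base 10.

264

792 = 1100011000
b = 0101101001
AND → 0100001000 = 264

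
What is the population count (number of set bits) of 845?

6

845 = 1101001101
Count the 1s: 1 + 1 + 1 + 1 + 1 + 1 = 6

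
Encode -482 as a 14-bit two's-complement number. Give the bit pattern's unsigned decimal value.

15902

482 in 14 bits: 00000111100010
Invert: 11111000011101
Add 1:  11111000011110 = 15902
(Check: 2^14 - 482 = 16384 - 482 = 15902.)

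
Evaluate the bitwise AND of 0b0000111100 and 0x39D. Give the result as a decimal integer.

28

a = 0000111100
0x39D = 1110011101
AND → 0000011100 = 28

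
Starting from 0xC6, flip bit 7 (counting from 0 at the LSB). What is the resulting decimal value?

70

x = 011000110
bit 7 is currently 1; toggle it via x ^ (1 << 7) = x ^ 128
→ 001000110 = 70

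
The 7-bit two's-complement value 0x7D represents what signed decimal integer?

pattern = 1111101 (MSB is 1 ⇒ negative)
Invert: 0000010, add 1 → 0000011 = 3, so the value is -3.
(Equivalently: 125 - 2^7 = 125 - 128 = -3.)

-3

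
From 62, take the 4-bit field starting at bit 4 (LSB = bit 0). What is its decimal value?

v = 00111110
Shift right by 4: 0011
Mask low 4 bits: 0011 = 3

3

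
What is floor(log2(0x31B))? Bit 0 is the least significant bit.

9

0x31B = 1100011011
The topmost 1 is at position 9 (since 2^9 = 512 ≤ 795 < 1024).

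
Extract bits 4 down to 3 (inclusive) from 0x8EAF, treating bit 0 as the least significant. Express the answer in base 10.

v = 1000111010101111
Shift right by 3: 1000111010101
Mask low 2 bits: 01 = 1

1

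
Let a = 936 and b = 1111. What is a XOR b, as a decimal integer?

2047

936 = 01110101000
1111 = 10001010111
XOR → 11111111111 = 2047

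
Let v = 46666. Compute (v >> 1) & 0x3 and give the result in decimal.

v = 1011011001001010
Shift right by 1: 101101100100101
Mask low 2 bits: 01 = 1

1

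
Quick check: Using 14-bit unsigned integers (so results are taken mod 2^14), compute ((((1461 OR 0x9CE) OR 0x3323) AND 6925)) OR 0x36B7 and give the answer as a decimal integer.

1461 = 00010110110101
0x9CE = 00100111001110
→ OR → 00110111111111 = 3583
0x3323 = 11001100100011
→ OR → 11111111111111 = 16383
6925 = 01101100001101
→ AND → 01101100001101 = 6925
0x36B7 = 11011010110111
→ OR → 11111110111111 = 16319

16319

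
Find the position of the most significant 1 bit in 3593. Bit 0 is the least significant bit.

3593 = 111000001001
The topmost 1 is at position 11 (since 2^11 = 2048 ≤ 3593 < 4096).

11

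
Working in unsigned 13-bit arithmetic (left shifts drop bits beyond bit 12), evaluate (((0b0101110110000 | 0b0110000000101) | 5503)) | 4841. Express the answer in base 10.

0b0101110110000 = 0101110110000
0b0110000000101 = 0110000000101
→ | → 0111110110101 = 4021
5503 = 1010101111111
→ | → 1111111111111 = 8191
4841 = 1001011101001
→ | → 1111111111111 = 8191

8191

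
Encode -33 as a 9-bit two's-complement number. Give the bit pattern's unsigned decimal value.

479

33 in 9 bits: 000100001
Invert: 111011110
Add 1:  111011111 = 479
(Check: 2^9 - 33 = 512 - 33 = 479.)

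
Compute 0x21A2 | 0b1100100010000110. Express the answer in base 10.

59814

0x21A2 = 0010000110100010
b = 1100100010000110
 OR → 1110100110100110 = 59814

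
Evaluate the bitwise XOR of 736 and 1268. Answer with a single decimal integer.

1556

736 = 01011100000
1268 = 10011110100
XOR → 11000010100 = 1556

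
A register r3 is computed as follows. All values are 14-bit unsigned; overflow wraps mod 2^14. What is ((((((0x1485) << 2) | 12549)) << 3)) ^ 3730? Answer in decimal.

5690

0x1485 = 01010010000101
→ << 2 (mod 2^14) → 01001000010100 = 4628
12549 = 11000100000101
→ | → 11001100010101 = 13077
→ << 3 (mod 2^14) → 01100010101000 = 6312
3730 = 00111010010010
→ ^ → 01011000111010 = 5690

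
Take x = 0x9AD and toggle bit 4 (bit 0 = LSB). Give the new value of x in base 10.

x = 100110101101
bit 4 is currently 0; toggle it via x ^ (1 << 4) = x ^ 16
→ 100110111101 = 2493

2493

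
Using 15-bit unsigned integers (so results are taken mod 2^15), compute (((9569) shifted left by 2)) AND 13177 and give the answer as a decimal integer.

4352

9569 = 010010101100001
→ shifted left by 2 (mod 2^15) → 001010110000100 = 5508
13177 = 011001101111001
→ AND → 001000100000000 = 4352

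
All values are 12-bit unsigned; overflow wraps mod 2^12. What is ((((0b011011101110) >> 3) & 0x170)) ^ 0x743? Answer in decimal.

0b011011101110 = 011011101110
→ >> 3 → 000011011101 = 221
0x170 = 000101110000
→ & → 000001010000 = 80
0x743 = 011101000011
→ ^ → 011100010011 = 1811

1811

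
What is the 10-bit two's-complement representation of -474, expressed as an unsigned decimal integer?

550

474 in 10 bits: 0111011010
Invert: 1000100101
Add 1:  1000100110 = 550
(Check: 2^10 - 474 = 1024 - 474 = 550.)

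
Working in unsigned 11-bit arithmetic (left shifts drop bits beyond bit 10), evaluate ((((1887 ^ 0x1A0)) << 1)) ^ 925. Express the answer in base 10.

1635

1887 = 11101011111
0x1A0 = 00110100000
→ ^ → 11011111111 = 1791
→ << 1 (mod 2^11) → 10111111110 = 1534
925 = 01110011101
→ ^ → 11001100011 = 1635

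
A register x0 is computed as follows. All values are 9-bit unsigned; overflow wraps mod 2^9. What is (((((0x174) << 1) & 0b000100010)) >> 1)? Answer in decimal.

0x174 = 101110100
→ << 1 (mod 2^9) → 011101000 = 232
0b000100010 = 000100010
→ & → 000100000 = 32
→ >> 1 → 000010000 = 16

16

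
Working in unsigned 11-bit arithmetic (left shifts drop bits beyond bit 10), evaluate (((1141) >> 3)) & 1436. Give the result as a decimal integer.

1141 = 10001110101
→ >> 3 → 00010001110 = 142
1436 = 10110011100
→ & → 00010001100 = 140

140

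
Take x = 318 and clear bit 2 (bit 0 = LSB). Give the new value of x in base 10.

x = 000100111110
bit 2 is currently 1; clear it via x & ~(1 << 2) = x & ~4
→ 000100111010 = 314

314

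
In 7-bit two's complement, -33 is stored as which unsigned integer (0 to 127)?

95

33 in 7 bits: 0100001
Invert: 1011110
Add 1:  1011111 = 95
(Check: 2^7 - 33 = 128 - 33 = 95.)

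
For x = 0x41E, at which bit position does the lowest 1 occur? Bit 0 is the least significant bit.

0x41E = 10000011110
Trailing zeros: 1, so the lowest set bit is bit 1 (value 2).

1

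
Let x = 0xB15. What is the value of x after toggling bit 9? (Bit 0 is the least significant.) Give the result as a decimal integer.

2325

x = 101100010101
bit 9 is currently 1; toggle it via x ^ (1 << 9) = x ^ 512
→ 100100010101 = 2325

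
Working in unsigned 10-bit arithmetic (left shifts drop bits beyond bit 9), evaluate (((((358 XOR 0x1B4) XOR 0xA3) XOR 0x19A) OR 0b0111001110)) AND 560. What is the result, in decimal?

32

358 = 0101100110
0x1B4 = 0110110100
→ XOR → 0011010010 = 210
0xA3 = 0010100011
→ XOR → 0001110001 = 113
0x19A = 0110011010
→ XOR → 0111101011 = 491
0b0111001110 = 0111001110
→ OR → 0111101111 = 495
560 = 1000110000
→ AND → 0000100000 = 32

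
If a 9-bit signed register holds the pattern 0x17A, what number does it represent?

pattern = 101111010 (MSB is 1 ⇒ negative)
Invert: 010000101, add 1 → 010000110 = 134, so the value is -134.
(Equivalently: 378 - 2^9 = 378 - 512 = -134.)

-134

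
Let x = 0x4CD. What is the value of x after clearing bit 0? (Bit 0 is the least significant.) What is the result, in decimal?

1228

x = 10011001101
bit 0 is currently 1; clear it via x & ~(1 << 0) = x & ~1
→ 10011001100 = 1228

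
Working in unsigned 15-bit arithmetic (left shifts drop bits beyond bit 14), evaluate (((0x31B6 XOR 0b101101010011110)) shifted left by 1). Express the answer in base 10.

22096

0x31B6 = 011000110110110
0b101101010011110 = 101101010011110
→ XOR → 110101100101000 = 27432
→ shifted left by 1 (mod 2^15) → 101011001010000 = 22096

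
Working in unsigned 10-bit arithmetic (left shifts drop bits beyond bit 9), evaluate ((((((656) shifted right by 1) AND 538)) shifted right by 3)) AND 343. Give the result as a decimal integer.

656 = 1010010000
→ shifted right by 1 → 0101001000 = 328
538 = 1000011010
→ AND → 0000001000 = 8
→ shifted right by 3 → 0000000001 = 1
343 = 0101010111
→ AND → 0000000001 = 1

1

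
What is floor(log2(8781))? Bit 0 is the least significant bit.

13

8781 = 10001001001101
The topmost 1 is at position 13 (since 2^13 = 8192 ≤ 8781 < 16384).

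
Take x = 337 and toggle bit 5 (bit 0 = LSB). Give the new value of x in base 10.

x = 101010001
bit 5 is currently 0; toggle it via x ^ (1 << 5) = x ^ 32
→ 101110001 = 369

369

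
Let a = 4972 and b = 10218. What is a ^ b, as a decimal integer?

4972 = 01001101101100
10218 = 10011111101010
XOR → 11010010000110 = 13446

13446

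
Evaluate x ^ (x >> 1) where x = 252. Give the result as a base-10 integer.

130

x = 11111100 = 252
x>>1 = 01111110
XOR  = 10000010 = 130
(x ^ (x >> 1) gives the standard binary-reflected Gray code of x.)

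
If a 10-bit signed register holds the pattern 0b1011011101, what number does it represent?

-291

pattern = 1011011101 (MSB is 1 ⇒ negative)
Invert: 0100100010, add 1 → 0100100011 = 291, so the value is -291.
(Equivalently: 733 - 2^10 = 733 - 1024 = -291.)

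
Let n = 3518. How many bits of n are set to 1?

3518 = 110110111110
Count the 1s: 1 + 1 + 1 + 1 + 1 + 1 + 1 + 1 + 1 = 9

9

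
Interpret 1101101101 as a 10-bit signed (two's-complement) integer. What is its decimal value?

pattern = 1101101101 (MSB is 1 ⇒ negative)
Invert: 0010010010, add 1 → 0010010011 = 147, so the value is -147.
(Equivalently: 877 - 2^10 = 877 - 1024 = -147.)

-147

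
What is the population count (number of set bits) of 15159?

10

15159 = 11101100110111
Count the 1s: 1 + 1 + 1 + 1 + 1 + 1 + 1 + 1 + 1 + 1 = 10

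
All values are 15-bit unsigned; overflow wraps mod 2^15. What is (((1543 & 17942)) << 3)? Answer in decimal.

12336

1543 = 000011000000111
17942 = 100011000010110
→ & → 000011000000110 = 1542
→ << 3 (mod 2^15) → 011000000110000 = 12336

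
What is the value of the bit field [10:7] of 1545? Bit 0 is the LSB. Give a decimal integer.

v = 11000001001
Shift right by 7: 1100
Mask low 4 bits: 1100 = 12

12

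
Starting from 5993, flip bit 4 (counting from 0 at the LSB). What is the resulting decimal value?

x = 0001011101101001
bit 4 is currently 0; toggle it via x ^ (1 << 4) = x ^ 16
→ 0001011101111001 = 6009

6009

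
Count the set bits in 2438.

5

2438 = 100110000110
Count the 1s: 1 + 1 + 1 + 1 + 1 = 5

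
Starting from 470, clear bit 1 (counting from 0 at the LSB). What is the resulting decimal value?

468

x = 00111010110
bit 1 is currently 1; clear it via x & ~(1 << 1) = x & ~2
→ 00111010100 = 468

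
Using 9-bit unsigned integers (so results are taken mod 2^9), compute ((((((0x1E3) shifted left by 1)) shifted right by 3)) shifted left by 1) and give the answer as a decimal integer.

0x1E3 = 111100011
→ shifted left by 1 (mod 2^9) → 111000110 = 454
→ shifted right by 3 → 000111000 = 56
→ shifted left by 1 (mod 2^9) → 001110000 = 112

112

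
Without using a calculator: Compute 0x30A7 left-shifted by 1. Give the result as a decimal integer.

0x30A7 = 011000010100111
shift left by 1 → 110000101001110 = 24910
(equivalently, 12455 × 2^1 = 12455 × 2)

24910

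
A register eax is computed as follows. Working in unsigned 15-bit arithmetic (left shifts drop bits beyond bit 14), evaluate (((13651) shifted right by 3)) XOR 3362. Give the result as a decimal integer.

2952

13651 = 011010101010011
→ shifted right by 3 → 000011010101010 = 1706
3362 = 000110100100010
→ XOR → 000101110001000 = 2952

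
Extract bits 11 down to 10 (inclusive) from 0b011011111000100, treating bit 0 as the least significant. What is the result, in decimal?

1

v = 011011111000100
Shift right by 10: 01101
Mask low 2 bits: 01 = 1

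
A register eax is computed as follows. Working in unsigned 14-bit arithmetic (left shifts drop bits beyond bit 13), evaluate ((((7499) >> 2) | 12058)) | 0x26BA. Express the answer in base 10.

7499 = 01110101001011
→ >> 2 → 00011101010010 = 1874
12058 = 10111100011010
→ | → 10111101011010 = 12122
0x26BA = 10011010111010
→ | → 10111111111010 = 12282

12282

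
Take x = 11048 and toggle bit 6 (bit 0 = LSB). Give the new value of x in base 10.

11112

x = 010101100101000
bit 6 is currently 0; toggle it via x ^ (1 << 6) = x ^ 64
→ 010101101101000 = 11112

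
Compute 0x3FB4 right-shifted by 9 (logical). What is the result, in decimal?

0x3FB4 = 11111110110100
shift right by 9 → 00000000011111 = 31
(equivalently, floor(16308 / 512))

31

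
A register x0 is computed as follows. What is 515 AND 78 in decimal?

515 = 1000000011
78 = 0001001110
AND → 0000000010 = 2

2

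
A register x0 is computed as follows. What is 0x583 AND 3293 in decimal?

0x583 = 010110000011
3293 = 110011011101
AND → 010010000001 = 1153

1153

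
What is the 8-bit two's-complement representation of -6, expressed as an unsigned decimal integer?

250

6 in 8 bits: 00000110
Invert: 11111001
Add 1:  11111010 = 250
(Check: 2^8 - 6 = 256 - 6 = 250.)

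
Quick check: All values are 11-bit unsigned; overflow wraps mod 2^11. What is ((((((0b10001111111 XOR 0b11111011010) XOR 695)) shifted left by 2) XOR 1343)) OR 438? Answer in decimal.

503

0b10001111111 = 10001111111
0b11111011010 = 11111011010
→ XOR → 01110100101 = 933
695 = 01010110111
→ XOR → 00100010010 = 274
→ shifted left by 2 (mod 2^11) → 10001001000 = 1096
1343 = 10100111111
→ XOR → 00101110111 = 375
438 = 00110110110
→ OR → 00111110111 = 503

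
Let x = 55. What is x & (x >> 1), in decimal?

x = 110111 = 55
x>>1 = 011011
AND  = 010011 = 19
(x & (x >> 1) has a 1 wherever x has two consecutive 1 bits.)

19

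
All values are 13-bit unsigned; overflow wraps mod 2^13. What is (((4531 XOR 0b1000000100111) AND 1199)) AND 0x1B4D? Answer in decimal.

4

4531 = 1000110110011
0b1000000100111 = 1000000100111
→ XOR → 0000110010100 = 404
1199 = 0010010101111
→ AND → 0000010000100 = 132
0x1B4D = 1101101001101
→ AND → 0000000000100 = 4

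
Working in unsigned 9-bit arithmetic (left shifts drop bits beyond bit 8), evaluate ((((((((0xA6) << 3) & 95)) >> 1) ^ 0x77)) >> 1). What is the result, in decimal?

63

0xA6 = 010100110
→ << 3 (mod 2^9) → 100110000 = 304
95 = 001011111
→ & → 000010000 = 16
→ >> 1 → 000001000 = 8
0x77 = 001110111
→ ^ → 001111111 = 127
→ >> 1 → 000111111 = 63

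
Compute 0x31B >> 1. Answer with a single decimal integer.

0x31B = 1100011011
shift right by 1 → 0110001101 = 397
(equivalently, floor(795 / 2))

397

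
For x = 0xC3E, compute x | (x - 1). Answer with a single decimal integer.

3135

x = 110000111110 = 3134
x - 1 = 110000111101
OR    = 110000111111 = 3135
(x | (x - 1) sets all bits below the lowest set bit.)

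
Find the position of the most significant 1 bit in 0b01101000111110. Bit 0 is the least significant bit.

12

0b01101000111110 = 1101000111110
The topmost 1 is at position 12 (since 2^12 = 4096 ≤ 6718 < 8192).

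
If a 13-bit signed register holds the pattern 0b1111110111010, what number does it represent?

pattern = 1111110111010 (MSB is 1 ⇒ negative)
Invert: 0000001000101, add 1 → 0000001000110 = 70, so the value is -70.
(Equivalently: 8122 - 2^13 = 8122 - 8192 = -70.)

-70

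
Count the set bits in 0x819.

0x819 = 100000011001
Count the 1s: 1 + 1 + 1 + 1 = 4

4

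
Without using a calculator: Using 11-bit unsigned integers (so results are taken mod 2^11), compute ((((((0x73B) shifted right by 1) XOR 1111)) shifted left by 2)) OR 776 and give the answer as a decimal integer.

0x73B = 11100111011
→ shifted right by 1 → 01110011101 = 925
1111 = 10001010111
→ XOR → 11111001010 = 1994
→ shifted left by 2 (mod 2^11) → 11100101000 = 1832
776 = 01100001000
→ OR → 11100101000 = 1832

1832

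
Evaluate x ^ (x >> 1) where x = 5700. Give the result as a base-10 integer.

7526

x = 1011001000100 = 5700
x>>1 = 0101100100010
XOR  = 1110101100110 = 7526
(x ^ (x >> 1) gives the standard binary-reflected Gray code of x.)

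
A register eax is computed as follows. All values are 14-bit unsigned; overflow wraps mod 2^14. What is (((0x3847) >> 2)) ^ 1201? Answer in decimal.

2720

0x3847 = 11100001000111
→ >> 2 → 00111000010001 = 3601
1201 = 00010010110001
→ ^ → 00101010100000 = 2720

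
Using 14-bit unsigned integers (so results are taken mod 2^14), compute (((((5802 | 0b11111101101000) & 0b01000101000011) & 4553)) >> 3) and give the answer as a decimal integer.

5802 = 01011010101010
0b11111101101000 = 11111101101000
→ | → 11111111101010 = 16362
0b01000101000011 = 01000101000011
→ & → 01000101000010 = 4418
4553 = 01000111001001
→ & → 01000101000000 = 4416
→ >> 3 → 00001000101000 = 552

552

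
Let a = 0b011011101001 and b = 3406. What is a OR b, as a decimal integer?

4079

a = 011011101001
3406 = 110101001110
 OR → 111111101111 = 4079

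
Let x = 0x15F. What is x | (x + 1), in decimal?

383

x = 101011111 = 351
x + 1 = 101100000
OR    = 101111111 = 383
(x | (x + 1) sets the lowest cleared bit.)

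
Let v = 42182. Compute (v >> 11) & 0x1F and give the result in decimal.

v = 1010010011000110
Shift right by 11: 10100
Mask low 5 bits: 10100 = 20

20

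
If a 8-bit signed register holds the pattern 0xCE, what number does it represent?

-50

pattern = 11001110 (MSB is 1 ⇒ negative)
Invert: 00110001, add 1 → 00110010 = 50, so the value is -50.
(Equivalently: 206 - 2^8 = 206 - 256 = -50.)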